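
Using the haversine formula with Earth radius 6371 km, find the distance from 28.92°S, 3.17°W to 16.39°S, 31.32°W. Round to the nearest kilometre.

3195 km

Δλ = -31.32 − -3.17 = -28.15°.
Δφ = -16.39 − -28.92 = 12.53°.
a = sin²(Δφ/2) + cos φ₁ · cos φ₂ · sin²(Δλ/2) = 0.061572.
c = 2·atan2(√a, √(1−a)) = 0.50151 rad → d = 6371·c ≈ 3195.14 km.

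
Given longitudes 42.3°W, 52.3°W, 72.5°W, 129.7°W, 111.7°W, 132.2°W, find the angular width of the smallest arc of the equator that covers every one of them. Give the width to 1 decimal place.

Sort the longitudes: -132.2°, -129.7°, -111.7°, -72.5°, -52.3°, -42.3°.
Eastward gaps between consecutive values (wrapping around): 2.5°, 18.0°, 39.2°, 20.2°, 10.0°, 270.1°.
Largest gap = 270.1° ⇒ minimal covering band is its complement: 360° − 270.1° = 89.9°.
Band runs from -132.2° eastward to -42.3°.

89.9°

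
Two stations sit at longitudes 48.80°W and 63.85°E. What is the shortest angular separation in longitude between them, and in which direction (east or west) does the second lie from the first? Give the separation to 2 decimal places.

Raw difference: 63.85 − -48.80 = 112.65°.
Normalise into (−180°, 180°]: 112.65° stays 112.65°.
Positive ⇒ the second point lies to the east; separation 112.65°.

112.65° east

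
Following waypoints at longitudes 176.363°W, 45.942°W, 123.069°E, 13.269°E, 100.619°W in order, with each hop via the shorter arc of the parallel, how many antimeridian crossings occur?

Leg 1: -176.363° → -45.942°, shortest Δλ = 130.421° (east) — does not cross 180°.
Leg 2: -45.942° → +123.069°, shortest Δλ = 169.011° (east) — does not cross 180°.
Leg 3: +123.069° → +13.269°, shortest Δλ = -109.8° (west) — does not cross 180°.
Leg 4: +13.269° → -100.619°, shortest Δλ = -113.888° (west) — does not cross 180°.
Total crossings: 0.

0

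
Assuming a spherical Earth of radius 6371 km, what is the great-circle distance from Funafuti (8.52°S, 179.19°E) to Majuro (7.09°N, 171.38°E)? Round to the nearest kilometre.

Δλ = 171.38 − 179.19 = -7.81°.
Δφ = 7.09 − -8.52 = 15.61°.
a = sin²(Δφ/2) + cos φ₁ · cos φ₂ · sin²(Δλ/2) = 0.022994.
c = 2·atan2(√a, √(1−a)) = 0.30445 rad → d = 6371·c ≈ 1939.64 km.

1940 km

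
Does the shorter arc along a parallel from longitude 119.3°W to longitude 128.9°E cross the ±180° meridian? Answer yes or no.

Naïve |128.9 − -119.3| = 248.2° > 180°, so the shorter arc goes the other way round — across 180°.
Signed shortest Δλ = ((128.9 − -119.3 + 180) mod 360) − 180 = -111.8°.
Going west by 111.8° from -119.3° passes through 180° before reaching +128.9°.

Yes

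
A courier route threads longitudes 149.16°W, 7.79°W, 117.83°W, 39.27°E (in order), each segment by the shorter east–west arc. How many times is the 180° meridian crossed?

Leg 1: -149.16° → -7.79°, shortest Δλ = 141.37° (east) — does not cross 180°.
Leg 2: -7.79° → -117.83°, shortest Δλ = -110.04° (west) — does not cross 180°.
Leg 3: -117.83° → +39.27°, shortest Δλ = 157.1° (east) — does not cross 180°.
Total crossings: 0.

0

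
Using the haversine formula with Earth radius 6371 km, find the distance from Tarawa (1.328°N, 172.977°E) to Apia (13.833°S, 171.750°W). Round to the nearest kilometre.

Δλ = -171.750 − 172.977 = -344.727°; wrapped into (−180°, 180°]: 15.273°.
Δφ = -13.833 − 1.328 = -15.161°.
a = sin²(Δφ/2) + cos φ₁ · cos φ₂ · sin²(Δλ/2) = 0.034545.
c = 2·atan2(√a, √(1−a)) = 0.37390 rad → d = 6371·c ≈ 2382.12 km.

2382 km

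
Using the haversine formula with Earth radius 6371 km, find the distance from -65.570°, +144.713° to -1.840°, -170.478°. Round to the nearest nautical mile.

Δλ = -170.478 − 144.713 = -315.191°; wrapped into (−180°, 180°]: 44.809°.
Δφ = -1.840 − -65.570 = 63.730°.
a = sin²(Δφ/2) + cos φ₁ · cos φ₂ · sin²(Δλ/2) = 0.338749.
c = 2·atan2(√a, √(1−a)) = 1.24242 rad → d = 6371·c ≈ 7915.49 km ≈ 4274.02 nmi.

4274 nmi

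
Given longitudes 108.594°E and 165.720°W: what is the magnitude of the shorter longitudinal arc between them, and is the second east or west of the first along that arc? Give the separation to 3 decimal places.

Raw difference: -165.720 − 108.594 = -274.314°.
Normalise into (−180°, 180°]: -274.314° + 360° = 85.686°.
Positive ⇒ the second point lies to the east; separation 85.686°.

85.686° east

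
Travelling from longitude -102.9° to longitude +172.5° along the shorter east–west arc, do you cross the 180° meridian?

Naïve |172.5 − -102.9| = 275.4° > 180°, so the shorter arc goes the other way round — across 180°.
Signed shortest Δλ = ((172.5 − -102.9 + 180) mod 360) − 180 = -84.6°.
Going west by 84.6° from -102.9° passes through 180° before reaching +172.5°.

Yes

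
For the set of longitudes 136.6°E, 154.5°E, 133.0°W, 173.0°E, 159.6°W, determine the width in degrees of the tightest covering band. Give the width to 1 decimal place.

Sort the longitudes: -159.6°, -133.0°, +136.6°, +154.5°, +173.0°.
Eastward gaps between consecutive values (wrapping around): 26.6°, 269.6°, 17.9°, 18.5°, 27.4°.
Largest gap = 269.6° ⇒ minimal covering band is its complement: 360° − 269.6° = 90.4°.
Band runs from +136.6° eastward to -133.0°, crossing the antimeridian.

90.4°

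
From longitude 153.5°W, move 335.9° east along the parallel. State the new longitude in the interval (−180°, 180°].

177.6°W

Start at -153.5°; shift +335.9° → +182.4°.
+182.4° lies outside (−180°, 180°]; subtract 360° → -177.6°.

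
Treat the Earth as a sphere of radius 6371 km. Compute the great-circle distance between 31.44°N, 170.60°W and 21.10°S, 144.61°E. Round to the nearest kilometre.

7544 km

Δλ = 144.61 − -170.60 = 315.21°; wrapped into (−180°, 180°]: -44.79°.
Δφ = -21.10 − 31.44 = -52.54°.
a = sin²(Δφ/2) + cos φ₁ · cos φ₂ · sin²(Δλ/2) = 0.311436.
c = 2·atan2(√a, √(1−a)) = 1.18410 rad → d = 6371·c ≈ 7543.92 km.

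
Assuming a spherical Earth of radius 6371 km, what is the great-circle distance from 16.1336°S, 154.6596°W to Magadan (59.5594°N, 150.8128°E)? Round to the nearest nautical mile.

5256 nmi

Δλ = 150.8128 − -154.6596 = 305.4724°; wrapped into (−180°, 180°]: -54.5276°.
Δφ = 59.5594 − -16.1336 = 75.6930°.
a = sin²(Δφ/2) + cos φ₁ · cos φ₂ · sin²(Δλ/2) = 0.478571.
c = 2·atan2(√a, √(1−a)) = 1.52792 rad → d = 6371·c ≈ 9734.41 km ≈ 5256.16 nmi.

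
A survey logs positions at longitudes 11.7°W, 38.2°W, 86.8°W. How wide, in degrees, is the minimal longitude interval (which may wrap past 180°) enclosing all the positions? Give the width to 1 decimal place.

75.1°

Sort the longitudes: -86.8°, -38.2°, -11.7°.
Eastward gaps between consecutive values (wrapping around): 48.6°, 26.5°, 284.9°.
Largest gap = 284.9° ⇒ minimal covering band is its complement: 360° − 284.9° = 75.1°.
Band runs from -86.8° eastward to -11.7°.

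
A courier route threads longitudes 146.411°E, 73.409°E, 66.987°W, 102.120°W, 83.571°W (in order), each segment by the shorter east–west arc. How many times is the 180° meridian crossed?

0

Leg 1: +146.411° → +73.409°, shortest Δλ = -73.002° (west) — does not cross 180°.
Leg 2: +73.409° → -66.987°, shortest Δλ = -140.396° (west) — does not cross 180°.
Leg 3: -66.987° → -102.120°, shortest Δλ = -35.133° (west) — does not cross 180°.
Leg 4: -102.120° → -83.571°, shortest Δλ = 18.549° (east) — does not cross 180°.
Total crossings: 0.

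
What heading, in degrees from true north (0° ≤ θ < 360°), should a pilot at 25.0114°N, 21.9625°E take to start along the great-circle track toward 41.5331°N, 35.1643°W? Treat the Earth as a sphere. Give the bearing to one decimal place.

Δλ = -35.1643 − 21.9625 = -57.1268°.
θ = atan2( sin Δλ · cos φ₂ , cos φ₁ · sin φ₂ − sin φ₁ · cos φ₂ · cos Δλ )
  = atan2(-0.62871, 0.42909) = -55.687° → normalised to [0°, 360°): 304.313°.

304.3°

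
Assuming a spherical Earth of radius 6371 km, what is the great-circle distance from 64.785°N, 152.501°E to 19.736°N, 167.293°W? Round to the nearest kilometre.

Δλ = -167.293 − 152.501 = -319.794°; wrapped into (−180°, 180°]: 40.206°.
Δφ = 19.736 − 64.785 = -45.049°.
a = sin²(Δφ/2) + cos φ₁ · cos φ₂ · sin²(Δλ/2) = 0.194121.
c = 2·atan2(√a, √(1−a)) = 0.91251 rad → d = 6371·c ≈ 5813.63 km.

5814 km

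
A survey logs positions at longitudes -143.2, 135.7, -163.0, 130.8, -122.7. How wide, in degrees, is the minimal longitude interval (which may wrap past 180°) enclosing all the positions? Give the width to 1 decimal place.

Sort the longitudes: -163.0°, -143.2°, -122.7°, +130.8°, +135.7°.
Eastward gaps between consecutive values (wrapping around): 19.8°, 20.5°, 253.5°, 4.9°, 61.3°.
Largest gap = 253.5° ⇒ minimal covering band is its complement: 360° − 253.5° = 106.5°.
Band runs from +130.8° eastward to -122.7°, crossing the antimeridian.

106.5°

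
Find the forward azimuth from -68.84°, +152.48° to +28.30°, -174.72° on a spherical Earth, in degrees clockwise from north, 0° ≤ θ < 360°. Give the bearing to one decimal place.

29.0°

Δλ = -174.72 − 152.48 = -327.20°; wrapped into (−180°, 180°]: 32.80°.
θ = atan2( sin Δλ · cos φ₂ , cos φ₁ · sin φ₂ − sin φ₁ · cos φ₂ · cos Δλ )
  = atan2(0.47696, 0.86133) = 28.975° → normalised to [0°, 360°): 28.975°.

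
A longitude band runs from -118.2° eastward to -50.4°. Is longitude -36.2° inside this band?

No

Band width going east from -118.2° to -50.4°: ((-50.4 − -118.2) mod 360) = 67.8°.
Offset of -36.2° east of the west edge: ((-36.2 − -118.2) mod 360) = 82.0°.
82.0° > 67.8° ⇒ outside.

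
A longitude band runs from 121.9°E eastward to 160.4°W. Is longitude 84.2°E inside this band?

No

Band width going east from +121.9° to -160.4°: ((-160.4 − 121.9) mod 360) = 77.7°.
Offset of +84.2° east of the west edge: ((84.2 − 121.9) mod 360) = 322.3°.
322.3° > 77.7° ⇒ outside.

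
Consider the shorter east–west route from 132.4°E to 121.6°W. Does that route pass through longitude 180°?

Yes

Naïve |-121.6 − 132.4| = 254.0° > 180°, so the shorter arc goes the other way round — across 180°.
Signed shortest Δλ = ((-121.6 − 132.4 + 180) mod 360) − 180 = 106.0°.
Going east by 106.0° from +132.4° passes through 180° before reaching -121.6°.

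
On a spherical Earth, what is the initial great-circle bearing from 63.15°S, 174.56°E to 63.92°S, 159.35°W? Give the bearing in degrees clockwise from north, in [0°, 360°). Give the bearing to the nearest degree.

Δλ = -159.35 − 174.56 = -333.91°; wrapped into (−180°, 180°]: 26.09°.
θ = atan2( sin Δλ · cos φ₂ , cos φ₁ · sin φ₂ − sin φ₁ · cos φ₂ · cos Δλ )
  = atan2(0.19334, -0.05341) = 105.441° → normalised to [0°, 360°): 105.441°.

105°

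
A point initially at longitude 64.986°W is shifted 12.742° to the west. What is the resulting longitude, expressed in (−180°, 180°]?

Start at -64.986°; shift −12.742° → -77.728°.
-77.728° already lies in (−180°, 180°].

77.728°W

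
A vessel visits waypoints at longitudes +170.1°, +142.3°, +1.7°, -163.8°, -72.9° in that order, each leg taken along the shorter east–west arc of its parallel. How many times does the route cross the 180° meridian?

Leg 1: +170.1° → +142.3°, shortest Δλ = -27.8° (west) — does not cross 180°.
Leg 2: +142.3° → +1.7°, shortest Δλ = -140.6° (west) — does not cross 180°.
Leg 3: +1.7° → -163.8°, shortest Δλ = -165.5° (west) — does not cross 180°.
Leg 4: -163.8° → -72.9°, shortest Δλ = 90.9° (east) — does not cross 180°.
Total crossings: 0.

0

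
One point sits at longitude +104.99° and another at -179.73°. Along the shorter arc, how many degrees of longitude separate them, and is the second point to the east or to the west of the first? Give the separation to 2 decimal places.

75.28° east

Raw difference: -179.73 − 104.99 = -284.72°.
Normalise into (−180°, 180°]: -284.72° + 360° = 75.28°.
Positive ⇒ the second point lies to the east; separation 75.28°.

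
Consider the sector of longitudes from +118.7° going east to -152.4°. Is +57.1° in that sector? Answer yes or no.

Band width going east from +118.7° to -152.4°: ((-152.4 − 118.7) mod 360) = 88.9°.
Offset of +57.1° east of the west edge: ((57.1 − 118.7) mod 360) = 298.4°.
298.4° > 88.9° ⇒ outside.

No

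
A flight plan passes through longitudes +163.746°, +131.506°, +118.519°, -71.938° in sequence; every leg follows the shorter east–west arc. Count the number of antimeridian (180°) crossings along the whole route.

Leg 1: +163.746° → +131.506°, shortest Δλ = -32.24° (west) — does not cross 180°.
Leg 2: +131.506° → +118.519°, shortest Δλ = -12.987° (west) — does not cross 180°.
Leg 3: +118.519° → -71.938°, shortest Δλ = 169.543° (east) — crosses 180°.
Total crossings: 1.

1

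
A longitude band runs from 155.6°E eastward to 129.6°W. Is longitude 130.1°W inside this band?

Yes

Band width going east from +155.6° to -129.6°: ((-129.6 − 155.6) mod 360) = 74.8°.
Offset of -130.1° east of the west edge: ((-130.1 − 155.6) mod 360) = 74.3°.
74.3° ≤ 74.8° ⇒ inside.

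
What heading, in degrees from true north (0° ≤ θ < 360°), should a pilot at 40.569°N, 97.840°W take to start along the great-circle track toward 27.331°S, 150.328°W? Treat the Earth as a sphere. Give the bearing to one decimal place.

Δλ = -150.328 − -97.840 = -52.488°.
θ = atan2( sin Δλ · cos φ₂ , cos φ₁ · sin φ₂ − sin φ₁ · cos φ₂ · cos Δλ )
  = atan2(-0.70468, -0.70058) = -134.833° → normalised to [0°, 360°): 225.167°.

225.2°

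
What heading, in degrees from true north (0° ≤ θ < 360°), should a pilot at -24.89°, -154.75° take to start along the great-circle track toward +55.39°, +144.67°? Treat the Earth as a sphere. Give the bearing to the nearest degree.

Δλ = 144.67 − -154.75 = 299.42°; wrapped into (−180°, 180°]: -60.58°.
θ = atan2( sin Δλ · cos φ₂ , cos φ₁ · sin φ₂ − sin φ₁ · cos φ₂ · cos Δλ )
  = atan2(-0.49474, 0.86402) = -29.796° → normalised to [0°, 360°): 330.204°.

330°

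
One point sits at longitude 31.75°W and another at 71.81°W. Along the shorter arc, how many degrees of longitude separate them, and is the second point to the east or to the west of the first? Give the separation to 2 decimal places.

Raw difference: -71.81 − -31.75 = -40.06°.
Normalise into (−180°, 180°]: -40.06° stays -40.06°.
Negative ⇒ the second point lies to the west; separation 40.06°.

40.06° west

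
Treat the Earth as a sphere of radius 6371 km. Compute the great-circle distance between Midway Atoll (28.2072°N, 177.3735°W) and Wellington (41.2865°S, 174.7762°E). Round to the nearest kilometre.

Δλ = 174.7762 − -177.3735 = 352.1497°; wrapped into (−180°, 180°]: -7.8503°.
Δφ = -41.2865 − 28.2072 = -69.4937°.
a = sin²(Δφ/2) + cos φ₁ · cos φ₂ · sin²(Δλ/2) = 0.327948.
c = 2·atan2(√a, √(1−a)) = 1.21951 rad → d = 6371·c ≈ 7769.51 km.

7770 km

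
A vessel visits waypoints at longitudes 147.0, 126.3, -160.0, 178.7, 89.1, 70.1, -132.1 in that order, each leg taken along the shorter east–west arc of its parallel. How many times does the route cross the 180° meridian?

Leg 1: +147.0° → +126.3°, shortest Δλ = -20.7° (west) — does not cross 180°.
Leg 2: +126.3° → -160.0°, shortest Δλ = 73.7° (east) — crosses 180°.
Leg 3: -160.0° → +178.7°, shortest Δλ = -21.3° (west) — crosses 180°.
Leg 4: +178.7° → +89.1°, shortest Δλ = -89.6° (west) — does not cross 180°.
Leg 5: +89.1° → +70.1°, shortest Δλ = -19.0° (west) — does not cross 180°.
Leg 6: +70.1° → -132.1°, shortest Δλ = 157.8° (east) — crosses 180°.
Total crossings: 3.

3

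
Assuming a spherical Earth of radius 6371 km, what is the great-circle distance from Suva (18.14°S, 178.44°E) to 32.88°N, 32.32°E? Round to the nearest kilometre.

Δλ = 32.32 − 178.44 = -146.12°.
Δφ = 32.88 − -18.14 = 51.02°.
a = sin²(Δφ/2) + cos φ₁ · cos φ₂ · sin²(Δλ/2) = 0.915792.
c = 2·atan2(√a, √(1−a)) = 2.55275 rad → d = 6371·c ≈ 16263.57 km.

16264 km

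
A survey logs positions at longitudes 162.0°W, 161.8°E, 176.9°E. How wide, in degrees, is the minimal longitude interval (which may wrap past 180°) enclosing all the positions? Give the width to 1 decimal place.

Sort the longitudes: -162.0°, +161.8°, +176.9°.
Eastward gaps between consecutive values (wrapping around): 323.8°, 15.1°, 21.1°.
Largest gap = 323.8° ⇒ minimal covering band is its complement: 360° − 323.8° = 36.2°.
Band runs from +161.8° eastward to -162.0°, crossing the antimeridian.

36.2°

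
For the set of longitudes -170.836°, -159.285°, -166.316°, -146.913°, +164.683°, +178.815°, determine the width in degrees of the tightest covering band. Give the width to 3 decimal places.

48.404°

Sort the longitudes: -170.836°, -166.316°, -159.285°, -146.913°, +164.683°, +178.815°.
Eastward gaps between consecutive values (wrapping around): 4.520°, 7.031°, 12.372°, 311.596°, 14.132°, 10.349°.
Largest gap = 311.596° ⇒ minimal covering band is its complement: 360° − 311.596° = 48.404°.
Band runs from +164.683° eastward to -146.913°, crossing the antimeridian.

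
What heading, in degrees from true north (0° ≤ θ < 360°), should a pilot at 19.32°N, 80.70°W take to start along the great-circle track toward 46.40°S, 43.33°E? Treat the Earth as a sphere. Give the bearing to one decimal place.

134.2°

Δλ = 43.33 − -80.70 = 124.03°.
θ = atan2( sin Δλ · cos φ₂ , cos φ₁ · sin φ₂ − sin φ₁ · cos φ₂ · cos Δλ )
  = atan2(0.57152, -0.55571) = 134.196° → normalised to [0°, 360°): 134.196°.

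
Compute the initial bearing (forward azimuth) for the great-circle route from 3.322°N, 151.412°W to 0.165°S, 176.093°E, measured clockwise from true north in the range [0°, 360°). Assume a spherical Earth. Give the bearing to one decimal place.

264.5°

Δλ = 176.093 − -151.412 = 327.505°; wrapped into (−180°, 180°]: -32.495°.
θ = atan2( sin Δλ · cos φ₂ , cos φ₁ · sin φ₂ − sin φ₁ · cos φ₂ · cos Δλ )
  = atan2(-0.53722, -0.05175) = -95.502° → normalised to [0°, 360°): 264.498°.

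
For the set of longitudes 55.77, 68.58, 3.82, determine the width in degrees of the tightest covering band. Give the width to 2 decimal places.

Sort the longitudes: +3.82°, +55.77°, +68.58°.
Eastward gaps between consecutive values (wrapping around): 51.95°, 12.81°, 295.24°.
Largest gap = 295.24° ⇒ minimal covering band is its complement: 360° − 295.24° = 64.76°.
Band runs from +3.82° eastward to +68.58°.

64.76°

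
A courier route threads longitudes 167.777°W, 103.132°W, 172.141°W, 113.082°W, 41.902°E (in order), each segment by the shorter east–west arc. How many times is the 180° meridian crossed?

Leg 1: -167.777° → -103.132°, shortest Δλ = 64.645° (east) — does not cross 180°.
Leg 2: -103.132° → -172.141°, shortest Δλ = -69.009° (west) — does not cross 180°.
Leg 3: -172.141° → -113.082°, shortest Δλ = 59.059° (east) — does not cross 180°.
Leg 4: -113.082° → +41.902°, shortest Δλ = 154.984° (east) — does not cross 180°.
Total crossings: 0.

0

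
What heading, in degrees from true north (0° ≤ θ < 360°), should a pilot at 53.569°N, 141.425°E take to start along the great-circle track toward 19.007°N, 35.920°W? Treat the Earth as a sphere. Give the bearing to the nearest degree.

357°

Δλ = -35.920 − 141.425 = -177.345°.
θ = atan2( sin Δλ · cos φ₂ , cos φ₁ · sin φ₂ − sin φ₁ · cos φ₂ · cos Δλ )
  = atan2(-0.04380, 0.95330) = -2.630° → normalised to [0°, 360°): 357.370°.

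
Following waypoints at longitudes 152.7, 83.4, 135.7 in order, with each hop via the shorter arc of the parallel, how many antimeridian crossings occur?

Leg 1: +152.7° → +83.4°, shortest Δλ = -69.3° (west) — does not cross 180°.
Leg 2: +83.4° → +135.7°, shortest Δλ = 52.3° (east) — does not cross 180°.
Total crossings: 0.

0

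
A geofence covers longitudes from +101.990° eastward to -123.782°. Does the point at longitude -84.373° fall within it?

No

Band width going east from +101.990° to -123.782°: ((-123.782 − 101.990) mod 360) = 134.228°.
Offset of -84.373° east of the west edge: ((-84.373 − 101.990) mod 360) = 173.637°.
173.637° > 134.228° ⇒ outside.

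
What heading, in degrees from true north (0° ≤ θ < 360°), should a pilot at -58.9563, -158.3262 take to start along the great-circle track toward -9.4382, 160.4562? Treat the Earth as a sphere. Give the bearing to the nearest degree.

310°

Δλ = 160.4562 − -158.3262 = 318.7824°; wrapped into (−180°, 180°]: -41.2176°.
θ = atan2( sin Δλ · cos φ₂ , cos φ₁ · sin φ₂ − sin φ₁ · cos φ₂ · cos Δλ )
  = atan2(-0.65000, 0.55119) = -49.703° → normalised to [0°, 360°): 310.297°.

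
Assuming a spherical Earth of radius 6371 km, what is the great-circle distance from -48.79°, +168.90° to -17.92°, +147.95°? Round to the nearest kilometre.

Δλ = 147.95 − 168.90 = -20.95°.
Δφ = -17.92 − -48.79 = 30.87°.
a = sin²(Δφ/2) + cos φ₁ · cos φ₂ · sin²(Δλ/2) = 0.091553.
c = 2·atan2(√a, √(1−a)) = 0.61479 rad → d = 6371·c ≈ 3916.84 km.

3917 km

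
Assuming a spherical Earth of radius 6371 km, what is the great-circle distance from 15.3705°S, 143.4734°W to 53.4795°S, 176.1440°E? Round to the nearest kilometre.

Δλ = 176.1440 − -143.4734 = 319.6174°; wrapped into (−180°, 180°]: -40.3826°.
Δφ = -53.4795 − -15.3705 = -38.1090°.
a = sin²(Δφ/2) + cos φ₁ · cos φ₂ · sin²(Δλ/2) = 0.174942.
c = 2·atan2(√a, √(1−a)) = 0.86306 rad → d = 6371·c ≈ 5498.55 km.

5499 km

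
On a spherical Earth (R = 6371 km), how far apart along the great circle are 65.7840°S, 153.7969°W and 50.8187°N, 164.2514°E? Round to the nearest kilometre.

13448 km

Δλ = 164.2514 − -153.7969 = 318.0483°; wrapped into (−180°, 180°]: -41.9517°.
Δφ = 50.8187 − -65.7840 = 116.6027°.
a = sin²(Δφ/2) + cos φ₁ · cos φ₂ · sin²(Δλ/2) = 0.757108.
c = 2·atan2(√a, √(1−a)) = 2.11089 rad → d = 6371·c ≈ 13448.48 km.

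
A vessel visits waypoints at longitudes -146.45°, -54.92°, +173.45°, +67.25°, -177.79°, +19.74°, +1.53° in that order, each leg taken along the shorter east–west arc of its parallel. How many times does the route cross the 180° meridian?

3

Leg 1: -146.45° → -54.92°, shortest Δλ = 91.53° (east) — does not cross 180°.
Leg 2: -54.92° → +173.45°, shortest Δλ = -131.63° (west) — crosses 180°.
Leg 3: +173.45° → +67.25°, shortest Δλ = -106.2° (west) — does not cross 180°.
Leg 4: +67.25° → -177.79°, shortest Δλ = 114.96° (east) — crosses 180°.
Leg 5: -177.79° → +19.74°, shortest Δλ = -162.47° (west) — crosses 180°.
Leg 6: +19.74° → +1.53°, shortest Δλ = -18.21° (west) — does not cross 180°.
Total crossings: 3.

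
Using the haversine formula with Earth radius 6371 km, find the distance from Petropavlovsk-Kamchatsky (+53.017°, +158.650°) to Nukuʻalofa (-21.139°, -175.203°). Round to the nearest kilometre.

8623 km

Δλ = -175.203 − 158.650 = -333.853°; wrapped into (−180°, 180°]: 26.147°.
Δφ = -21.139 − 53.017 = -74.156°.
a = sin²(Δφ/2) + cos φ₁ · cos φ₂ · sin²(Δλ/2) = 0.392200.
c = 2·atan2(√a, √(1−a)) = 1.35349 rad → d = 6371·c ≈ 8623.09 km.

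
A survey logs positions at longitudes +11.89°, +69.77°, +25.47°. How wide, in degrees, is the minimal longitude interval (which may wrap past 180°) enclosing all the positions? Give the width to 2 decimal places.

Sort the longitudes: +11.89°, +25.47°, +69.77°.
Eastward gaps between consecutive values (wrapping around): 13.58°, 44.30°, 302.12°.
Largest gap = 302.12° ⇒ minimal covering band is its complement: 360° − 302.12° = 57.88°.
Band runs from +11.89° eastward to +69.77°.

57.88°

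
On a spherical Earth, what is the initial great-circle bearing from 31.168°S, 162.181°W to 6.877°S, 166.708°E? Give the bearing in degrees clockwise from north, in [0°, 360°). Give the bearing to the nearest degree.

Δλ = 166.708 − -162.181 = 328.889°; wrapped into (−180°, 180°]: -31.111°.
θ = atan2( sin Δλ · cos φ₂ , cos φ₁ · sin φ₂ − sin φ₁ · cos φ₂ · cos Δλ )
  = atan2(-0.51298, 0.33747) = -56.661° → normalised to [0°, 360°): 303.339°.

303°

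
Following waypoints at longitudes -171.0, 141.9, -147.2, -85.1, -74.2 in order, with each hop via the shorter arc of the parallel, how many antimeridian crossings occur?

2

Leg 1: -171.0° → +141.9°, shortest Δλ = -47.1° (west) — crosses 180°.
Leg 2: +141.9° → -147.2°, shortest Δλ = 70.9° (east) — crosses 180°.
Leg 3: -147.2° → -85.1°, shortest Δλ = 62.1° (east) — does not cross 180°.
Leg 4: -85.1° → -74.2°, shortest Δλ = 10.9° (east) — does not cross 180°.
Total crossings: 2.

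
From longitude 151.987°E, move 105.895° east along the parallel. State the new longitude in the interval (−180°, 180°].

102.118°W

Start at +151.987°; shift +105.895° → +257.882°.
+257.882° lies outside (−180°, 180°]; subtract 360° → -102.118°.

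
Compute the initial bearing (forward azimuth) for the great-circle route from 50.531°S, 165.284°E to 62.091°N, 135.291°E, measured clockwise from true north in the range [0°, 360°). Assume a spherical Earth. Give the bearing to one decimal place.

Δλ = 135.291 − 165.284 = -29.993°.
θ = atan2( sin Δλ · cos φ₂ , cos φ₁ · sin φ₂ − sin φ₁ · cos φ₂ · cos Δλ )
  = atan2(-0.23398, 0.87468) = -14.977° → normalised to [0°, 360°): 345.023°.

345.0°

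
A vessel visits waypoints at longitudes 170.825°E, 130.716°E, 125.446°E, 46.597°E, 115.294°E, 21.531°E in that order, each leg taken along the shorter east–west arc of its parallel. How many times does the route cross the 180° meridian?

Leg 1: +170.825° → +130.716°, shortest Δλ = -40.109° (west) — does not cross 180°.
Leg 2: +130.716° → +125.446°, shortest Δλ = -5.27° (west) — does not cross 180°.
Leg 3: +125.446° → +46.597°, shortest Δλ = -78.849° (west) — does not cross 180°.
Leg 4: +46.597° → +115.294°, shortest Δλ = 68.697° (east) — does not cross 180°.
Leg 5: +115.294° → +21.531°, shortest Δλ = -93.763° (west) — does not cross 180°.
Total crossings: 0.

0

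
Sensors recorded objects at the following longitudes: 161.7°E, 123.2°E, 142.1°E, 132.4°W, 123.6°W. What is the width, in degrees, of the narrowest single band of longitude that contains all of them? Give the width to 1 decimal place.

Sort the longitudes: -132.4°, -123.6°, +123.2°, +142.1°, +161.7°.
Eastward gaps between consecutive values (wrapping around): 8.8°, 246.8°, 18.9°, 19.6°, 65.9°.
Largest gap = 246.8° ⇒ minimal covering band is its complement: 360° − 246.8° = 113.2°.
Band runs from +123.2° eastward to -123.6°, crossing the antimeridian.

113.2°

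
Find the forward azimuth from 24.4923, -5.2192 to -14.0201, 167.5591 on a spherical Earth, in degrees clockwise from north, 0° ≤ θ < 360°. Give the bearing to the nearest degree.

Δλ = 167.5591 − -5.2192 = 172.7783°.
θ = atan2( sin Δλ · cos φ₂ , cos φ₁ · sin φ₂ − sin φ₁ · cos φ₂ · cos Δλ )
  = atan2(0.12196, 0.17857) = 34.334° → normalised to [0°, 360°): 34.334°.

34°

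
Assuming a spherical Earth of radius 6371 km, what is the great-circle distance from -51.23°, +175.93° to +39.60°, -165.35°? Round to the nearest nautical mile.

5541 nmi

Δλ = -165.35 − 175.93 = -341.28°; wrapped into (−180°, 180°]: 18.72°.
Δφ = 39.60 − -51.23 = 90.83°.
a = sin²(Δφ/2) + cos φ₁ · cos φ₂ · sin²(Δλ/2) = 0.520005.
c = 2·atan2(√a, √(1−a)) = 1.61082 rad → d = 6371·c ≈ 10262.52 km ≈ 5541.32 nmi.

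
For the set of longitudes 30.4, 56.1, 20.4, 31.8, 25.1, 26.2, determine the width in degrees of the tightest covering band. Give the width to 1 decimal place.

Sort the longitudes: +20.4°, +25.1°, +26.2°, +30.4°, +31.8°, +56.1°.
Eastward gaps between consecutive values (wrapping around): 4.7°, 1.1°, 4.2°, 1.4°, 24.3°, 324.3°.
Largest gap = 324.3° ⇒ minimal covering band is its complement: 360° − 324.3° = 35.7°.
Band runs from +20.4° eastward to +56.1°.

35.7°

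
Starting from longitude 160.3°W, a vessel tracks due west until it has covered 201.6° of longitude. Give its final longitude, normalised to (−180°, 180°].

Start at -160.3°; shift −201.6° → -361.9°.
-361.9° lies outside (−180°, 180°]; add 360° → -1.9°.

1.9°W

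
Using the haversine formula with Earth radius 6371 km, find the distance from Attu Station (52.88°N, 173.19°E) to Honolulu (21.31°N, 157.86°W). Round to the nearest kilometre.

4290 km

Δλ = -157.86 − 173.19 = -331.05°; wrapped into (−180°, 180°]: 28.95°.
Δφ = 21.31 − 52.88 = -31.57°.
a = sin²(Δφ/2) + cos φ₁ · cos φ₂ · sin²(Δλ/2) = 0.109127.
c = 2·atan2(√a, √(1−a)) = 0.67333 rad → d = 6371·c ≈ 4289.81 km.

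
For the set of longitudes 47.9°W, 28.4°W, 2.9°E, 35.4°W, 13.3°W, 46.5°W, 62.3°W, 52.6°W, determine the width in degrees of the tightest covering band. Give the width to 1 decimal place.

Sort the longitudes: -62.3°, -52.6°, -47.9°, -46.5°, -35.4°, -28.4°, -13.3°, +2.9°.
Eastward gaps between consecutive values (wrapping around): 9.7°, 4.7°, 1.4°, 11.1°, 7.0°, 15.1°, 16.2°, 294.8°.
Largest gap = 294.8° ⇒ minimal covering band is its complement: 360° − 294.8° = 65.2°.
Band runs from -62.3° eastward to +2.9°.

65.2°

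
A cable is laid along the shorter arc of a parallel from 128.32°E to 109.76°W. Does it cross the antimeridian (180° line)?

Naïve |-109.76 − 128.32| = 238.08° > 180°, so the shorter arc goes the other way round — across 180°.
Signed shortest Δλ = ((-109.76 − 128.32 + 180) mod 360) − 180 = 121.92°.
Going east by 121.92° from +128.32° passes through 180° before reaching -109.76°.

Yes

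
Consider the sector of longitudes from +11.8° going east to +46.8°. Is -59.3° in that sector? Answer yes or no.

Band width going east from +11.8° to +46.8°: ((46.8 − 11.8) mod 360) = 35.0°.
Offset of -59.3° east of the west edge: ((-59.3 − 11.8) mod 360) = 288.9°.
288.9° > 35.0° ⇒ outside.

No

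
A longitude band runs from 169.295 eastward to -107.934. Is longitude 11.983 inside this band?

No

Band width going east from +169.295° to -107.934°: ((-107.934 − 169.295) mod 360) = 82.771°.
Offset of +11.983° east of the west edge: ((11.983 − 169.295) mod 360) = 202.688°.
202.688° > 82.771° ⇒ outside.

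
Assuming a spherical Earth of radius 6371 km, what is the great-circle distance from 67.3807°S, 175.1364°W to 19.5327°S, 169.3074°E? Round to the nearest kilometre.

Δλ = 169.3074 − -175.1364 = 344.4438°; wrapped into (−180°, 180°]: -15.5562°.
Δφ = -19.5327 − -67.3807 = 47.8480°.
a = sin²(Δφ/2) + cos φ₁ · cos φ₂ · sin²(Δλ/2) = 0.171089.
c = 2·atan2(√a, √(1−a)) = 0.85287 rad → d = 6371·c ≈ 5433.66 km.

5434 km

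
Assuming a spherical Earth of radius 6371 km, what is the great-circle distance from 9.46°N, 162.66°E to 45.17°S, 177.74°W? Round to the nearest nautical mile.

Δλ = -177.74 − 162.66 = -340.40°; wrapped into (−180°, 180°]: 19.60°.
Δφ = -45.17 − 9.46 = -54.63°.
a = sin²(Δφ/2) + cos φ₁ · cos φ₂ · sin²(Δλ/2) = 0.230720.
c = 2·atan2(√a, √(1−a)) = 1.00207 rad → d = 6371·c ≈ 6384.18 km ≈ 3447.18 nmi.

3447 nmi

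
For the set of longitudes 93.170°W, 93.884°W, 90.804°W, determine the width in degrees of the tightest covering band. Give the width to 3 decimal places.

3.080°

Sort the longitudes: -93.884°, -93.170°, -90.804°.
Eastward gaps between consecutive values (wrapping around): 0.714°, 2.366°, 356.920°.
Largest gap = 356.920° ⇒ minimal covering band is its complement: 360° − 356.920° = 3.080°.
Band runs from -93.884° eastward to -90.804°.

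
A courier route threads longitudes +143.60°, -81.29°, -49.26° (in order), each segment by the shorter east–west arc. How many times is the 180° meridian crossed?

1

Leg 1: +143.60° → -81.29°, shortest Δλ = 135.11° (east) — crosses 180°.
Leg 2: -81.29° → -49.26°, shortest Δλ = 32.03° (east) — does not cross 180°.
Total crossings: 1.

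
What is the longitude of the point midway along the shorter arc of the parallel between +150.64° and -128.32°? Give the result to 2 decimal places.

-168.84°

Signed shortest Δλ from +150.64° to -128.32° is +81.04°.
Midpoint longitude = +150.64° + (+81.04°)/2 = +150.64° + 40.52° = +191.16°.
Normalise into (−180°, 180°]: -168.84°.
(The naïve average (+150.64 + -128.32)/2 = 11.16° is on the wrong side of the globe.)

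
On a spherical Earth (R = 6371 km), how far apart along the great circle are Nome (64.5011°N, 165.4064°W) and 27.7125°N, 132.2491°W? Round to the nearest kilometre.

Δλ = -132.2491 − -165.4064 = 33.1573°.
Δφ = 27.7125 − 64.5011 = -36.7886°.
a = sin²(Δφ/2) + cos φ₁ · cos φ₂ · sin²(Δλ/2) = 0.130603.
c = 2·atan2(√a, √(1−a)) = 0.73952 rad → d = 6371·c ≈ 4711.46 km.

4711 km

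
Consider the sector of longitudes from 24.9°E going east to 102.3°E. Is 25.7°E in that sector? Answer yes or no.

Yes

Band width going east from +24.9° to +102.3°: ((102.3 − 24.9) mod 360) = 77.4°.
Offset of +25.7° east of the west edge: ((25.7 − 24.9) mod 360) = 0.8°.
0.8° ≤ 77.4° ⇒ inside.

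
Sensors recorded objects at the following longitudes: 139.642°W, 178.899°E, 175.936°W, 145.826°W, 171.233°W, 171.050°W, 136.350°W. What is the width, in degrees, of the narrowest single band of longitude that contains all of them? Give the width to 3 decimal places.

44.751°

Sort the longitudes: -175.936°, -171.233°, -171.050°, -145.826°, -139.642°, -136.350°, +178.899°.
Eastward gaps between consecutive values (wrapping around): 4.703°, 0.183°, 25.224°, 6.184°, 3.292°, 315.249°, 5.165°.
Largest gap = 315.249° ⇒ minimal covering band is its complement: 360° − 315.249° = 44.751°.
Band runs from +178.899° eastward to -136.350°, crossing the antimeridian.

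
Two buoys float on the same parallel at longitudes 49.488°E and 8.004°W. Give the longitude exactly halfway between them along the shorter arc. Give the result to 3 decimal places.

20.742°E

Signed shortest Δλ from +49.488° to -8.004° is -57.492°.
Midpoint longitude = +49.488° + (-57.492°)/2 = +49.488° − 28.746° = +20.742°.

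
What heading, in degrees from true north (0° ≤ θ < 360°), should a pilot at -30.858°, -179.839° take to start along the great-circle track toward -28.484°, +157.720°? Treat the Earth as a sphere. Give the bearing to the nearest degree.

Δλ = 157.720 − -179.839 = 337.559°; wrapped into (−180°, 180°]: -22.441°.
θ = atan2( sin Δλ · cos φ₂ , cos φ₁ · sin φ₂ − sin φ₁ · cos φ₂ · cos Δλ )
  = atan2(-0.33552, 0.00728) = -88.757° → normalised to [0°, 360°): 271.243°.

271°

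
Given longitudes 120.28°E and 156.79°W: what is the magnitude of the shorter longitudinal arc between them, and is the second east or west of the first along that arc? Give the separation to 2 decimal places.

82.93° east

Raw difference: -156.79 − 120.28 = -277.07°.
Normalise into (−180°, 180°]: -277.07° + 360° = 82.93°.
Positive ⇒ the second point lies to the east; separation 82.93°.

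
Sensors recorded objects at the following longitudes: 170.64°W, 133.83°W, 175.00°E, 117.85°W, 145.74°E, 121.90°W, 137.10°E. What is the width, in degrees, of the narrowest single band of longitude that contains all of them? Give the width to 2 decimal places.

Sort the longitudes: -170.64°, -133.83°, -121.90°, -117.85°, +137.10°, +145.74°, +175.00°.
Eastward gaps between consecutive values (wrapping around): 36.81°, 11.93°, 4.05°, 254.95°, 8.64°, 29.26°, 14.36°.
Largest gap = 254.95° ⇒ minimal covering band is its complement: 360° − 254.95° = 105.05°.
Band runs from +137.10° eastward to -117.85°, crossing the antimeridian.

105.05°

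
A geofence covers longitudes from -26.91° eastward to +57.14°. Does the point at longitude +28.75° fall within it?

Band width going east from -26.91° to +57.14°: ((57.14 − -26.91) mod 360) = 84.05°.
Offset of +28.75° east of the west edge: ((28.75 − -26.91) mod 360) = 55.66°.
55.66° ≤ 84.05° ⇒ inside.

Yes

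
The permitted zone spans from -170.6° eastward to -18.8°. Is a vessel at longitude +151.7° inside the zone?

No

Band width going east from -170.6° to -18.8°: ((-18.8 − -170.6) mod 360) = 151.8°.
Offset of +151.7° east of the west edge: ((151.7 − -170.6) mod 360) = 322.3°.
322.3° > 151.8° ⇒ outside.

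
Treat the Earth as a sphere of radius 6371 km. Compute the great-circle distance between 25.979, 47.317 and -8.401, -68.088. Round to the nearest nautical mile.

Δλ = -68.088 − 47.317 = -115.405°.
Δφ = -8.401 − 25.979 = -34.380°.
a = sin²(Δφ/2) + cos φ₁ · cos φ₂ · sin²(Δλ/2) = 0.722762.
c = 2·atan2(√a, √(1−a)) = 2.03256 rad → d = 6371·c ≈ 12949.41 km ≈ 6992.12 nmi.

6992 nmi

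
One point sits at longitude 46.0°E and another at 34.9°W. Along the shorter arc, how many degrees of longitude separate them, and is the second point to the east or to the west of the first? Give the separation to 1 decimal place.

Raw difference: -34.9 − 46.0 = -80.9°.
Normalise into (−180°, 180°]: -80.9° stays -80.9°.
Negative ⇒ the second point lies to the west; separation 80.9°.

80.9° west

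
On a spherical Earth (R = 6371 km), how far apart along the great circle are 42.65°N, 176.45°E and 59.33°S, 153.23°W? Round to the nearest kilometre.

11676 km

Δλ = -153.23 − 176.45 = -329.68°; wrapped into (−180°, 180°]: 30.32°.
Δφ = -59.33 − 42.65 = -101.98°.
a = sin²(Δφ/2) + cos φ₁ · cos φ₂ · sin²(Δλ/2) = 0.629444.
c = 2·atan2(√a, √(1−a)) = 1.83267 rad → d = 6371·c ≈ 11675.92 km.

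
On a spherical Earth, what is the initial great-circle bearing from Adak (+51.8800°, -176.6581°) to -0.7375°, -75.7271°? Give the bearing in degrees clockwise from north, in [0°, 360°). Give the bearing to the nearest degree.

82°

Δλ = -75.7271 − -176.6581 = 100.9310°.
θ = atan2( sin Δλ · cos φ₂ , cos φ₁ · sin φ₂ − sin φ₁ · cos φ₂ · cos Δλ )
  = atan2(0.98177, 0.14123) = 81.814° → normalised to [0°, 360°): 81.814°.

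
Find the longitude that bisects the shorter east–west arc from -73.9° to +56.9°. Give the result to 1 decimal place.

Signed shortest Δλ from -73.9° to +56.9° is +130.8°.
Midpoint longitude = -73.9° + (+130.8°)/2 = -73.9° + 65.4° = -8.5°.

-8.5°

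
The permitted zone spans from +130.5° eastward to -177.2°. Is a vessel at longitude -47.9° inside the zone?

No

Band width going east from +130.5° to -177.2°: ((-177.2 − 130.5) mod 360) = 52.3°.
Offset of -47.9° east of the west edge: ((-47.9 − 130.5) mod 360) = 181.6°.
181.6° > 52.3° ⇒ outside.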